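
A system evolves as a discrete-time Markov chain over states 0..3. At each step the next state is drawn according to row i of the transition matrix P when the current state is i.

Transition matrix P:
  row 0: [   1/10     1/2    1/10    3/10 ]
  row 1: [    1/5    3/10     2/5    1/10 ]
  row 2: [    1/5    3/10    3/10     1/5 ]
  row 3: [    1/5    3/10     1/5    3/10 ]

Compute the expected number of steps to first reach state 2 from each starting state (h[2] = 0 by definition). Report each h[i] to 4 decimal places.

h = [4.2336, 3.2117, 0.0000, 4.0146]

First-step conditioning: h[2] = 0; for i ≠ 2, h[i] = 1 + Σ_k P[i][k]·h[k].
  h[0] = 1 + 1/10·h[0] + 1/2·h[1] + 3/10·h[3]
  h[1] = 1 + 1/5·h[0] + 3/10·h[1] + 1/10·h[3]
  h[3] = 1 + 1/5·h[0] + 3/10·h[1] + 3/10·h[3]
Solving the 3×3 linear system over states ≠ 2 gives exactly h = [580/137, 440/137, 0, 550/137] (h[2] = 0 is the target).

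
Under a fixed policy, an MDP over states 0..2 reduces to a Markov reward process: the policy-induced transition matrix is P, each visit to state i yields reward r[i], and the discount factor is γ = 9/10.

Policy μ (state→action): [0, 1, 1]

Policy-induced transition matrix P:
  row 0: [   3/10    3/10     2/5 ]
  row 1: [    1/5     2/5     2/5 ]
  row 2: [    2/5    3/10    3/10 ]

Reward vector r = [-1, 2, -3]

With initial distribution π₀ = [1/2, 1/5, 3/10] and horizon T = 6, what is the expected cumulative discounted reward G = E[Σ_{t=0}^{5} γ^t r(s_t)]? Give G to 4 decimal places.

G = -3.7305

t=0: π = [0.5000, 0.2000, 0.3000], E[r] = -1.0000, γ^t·E[r] = -1.000000, running G = -1.000000
t=1: π = [0.3100, 0.3200, 0.3700], E[r] = -0.7800, γ^t·E[r] = -0.702000, running G = -1.702000
t=2: π = [0.3050, 0.3320, 0.3630], E[r] = -0.7300, γ^t·E[r] = -0.591300, running G = -2.293300
t=3: π = [0.3031, 0.3332, 0.3637], E[r] = -0.7278, γ^t·E[r] = -0.530566, running G = -2.823866
t=4: π = [0.3031, 0.3333, 0.3636], E[r] = -0.7273, γ^t·E[r] = -0.477182, running G = -3.301048
t=5: π = [0.3030, 0.3333, 0.3636], E[r] = -0.7273, γ^t·E[r] = -0.429450, running G = -3.730498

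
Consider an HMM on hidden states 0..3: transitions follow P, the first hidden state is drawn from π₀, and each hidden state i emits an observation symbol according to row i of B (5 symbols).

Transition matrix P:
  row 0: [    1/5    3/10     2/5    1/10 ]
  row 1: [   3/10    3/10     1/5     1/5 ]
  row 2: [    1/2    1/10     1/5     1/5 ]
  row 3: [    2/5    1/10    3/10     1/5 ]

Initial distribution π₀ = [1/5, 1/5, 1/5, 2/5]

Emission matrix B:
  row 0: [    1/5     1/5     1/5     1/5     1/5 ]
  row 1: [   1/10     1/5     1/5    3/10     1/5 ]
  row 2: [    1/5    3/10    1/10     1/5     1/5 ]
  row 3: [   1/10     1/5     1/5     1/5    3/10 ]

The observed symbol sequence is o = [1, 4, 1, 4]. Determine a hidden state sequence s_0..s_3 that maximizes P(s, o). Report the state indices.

path = [3, 0, 2, 0]

t=0: δ = [4.000e-02, 4.000e-02, 6.000e-02, 8.000e-02]  (obs o_0=1)
t=1: δ = [6.400e-03, 2.400e-03, 4.800e-03, 4.800e-03]  ψ = [3, 0, 3, 3]  (obs o_1=4)
t=2: δ = [4.800e-04, 3.840e-04, 7.680e-04, 1.920e-04]  ψ = [2, 0, 0, 2]  (obs o_2=1)
t=3: δ = [7.680e-05, 2.880e-05, 3.840e-05, 4.608e-05]  ψ = [2, 0, 0, 2]  (obs o_3=4)
backtrack: best end state = 0; path = [3, 0, 2, 0]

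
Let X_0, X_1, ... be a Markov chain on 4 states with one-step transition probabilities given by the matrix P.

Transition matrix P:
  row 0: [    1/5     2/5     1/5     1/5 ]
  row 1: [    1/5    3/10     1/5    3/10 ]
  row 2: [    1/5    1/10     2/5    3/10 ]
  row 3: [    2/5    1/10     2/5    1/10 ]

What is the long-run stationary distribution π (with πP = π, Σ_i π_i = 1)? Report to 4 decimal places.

Balance equations π_j = Σ_i π_i·P[i][j]:
  π_0 = 1/5·π_0 + 1/5·π_1 + 1/5·π_2 + 2/5·π_3
  π_1 = 2/5·π_0 + 3/10·π_1 + 1/10·π_2 + 1/10·π_3
  π_2 = 1/5·π_0 + 1/5·π_1 + 2/5·π_2 + 2/5·π_3
  normalize: π_0 + π_1 + π_2 + π_3 = 1
Solving the linear system gives exactly π = [15/61, 53/244, 75/244, 14/61].

π = [0.2459, 0.2172, 0.3074, 0.2295]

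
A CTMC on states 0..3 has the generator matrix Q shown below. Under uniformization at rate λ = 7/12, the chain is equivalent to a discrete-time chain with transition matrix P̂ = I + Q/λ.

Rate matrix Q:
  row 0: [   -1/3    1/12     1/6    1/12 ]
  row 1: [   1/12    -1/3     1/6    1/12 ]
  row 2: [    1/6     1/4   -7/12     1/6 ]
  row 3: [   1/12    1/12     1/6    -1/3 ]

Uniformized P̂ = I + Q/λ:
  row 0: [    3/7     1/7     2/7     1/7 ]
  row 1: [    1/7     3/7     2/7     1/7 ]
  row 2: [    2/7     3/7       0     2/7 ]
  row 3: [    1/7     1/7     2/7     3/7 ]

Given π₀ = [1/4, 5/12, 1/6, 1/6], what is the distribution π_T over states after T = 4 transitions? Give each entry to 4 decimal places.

t=0: π = [0.2500, 0.4167, 0.1667, 0.1667]
t=1: π = [0.2381, 0.3095, 0.2381, 0.2143]
t=2: π = [0.2449, 0.2993, 0.2177, 0.2381]
t=3: π = [0.2439, 0.2906, 0.2235, 0.2420]
t=4: π = [0.2445, 0.2897, 0.2219, 0.2439]

π = [0.2445, 0.2897, 0.2219, 0.2439]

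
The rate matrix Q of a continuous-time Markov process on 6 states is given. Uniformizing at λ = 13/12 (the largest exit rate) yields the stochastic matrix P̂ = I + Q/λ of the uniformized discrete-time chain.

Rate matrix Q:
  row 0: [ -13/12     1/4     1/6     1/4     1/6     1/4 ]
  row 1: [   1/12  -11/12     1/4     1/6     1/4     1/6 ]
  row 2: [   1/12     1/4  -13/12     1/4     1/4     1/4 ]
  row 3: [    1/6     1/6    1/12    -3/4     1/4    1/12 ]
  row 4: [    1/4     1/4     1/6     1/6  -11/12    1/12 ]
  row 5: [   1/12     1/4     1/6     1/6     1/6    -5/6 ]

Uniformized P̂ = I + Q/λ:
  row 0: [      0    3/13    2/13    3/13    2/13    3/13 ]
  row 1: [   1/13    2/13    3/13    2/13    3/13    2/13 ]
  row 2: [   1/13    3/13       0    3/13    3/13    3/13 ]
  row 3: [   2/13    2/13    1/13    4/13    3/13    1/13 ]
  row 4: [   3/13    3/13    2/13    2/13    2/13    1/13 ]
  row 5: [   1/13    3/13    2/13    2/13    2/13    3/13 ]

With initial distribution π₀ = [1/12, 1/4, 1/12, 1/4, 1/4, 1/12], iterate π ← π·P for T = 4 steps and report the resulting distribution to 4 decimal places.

t=0: π = [0.0833, 0.2500, 0.0833, 0.2500, 0.2500, 0.0833]
t=1: π = [0.1282, 0.1923, 0.1410, 0.2051, 0.1987, 0.1346]
t=2: π = [0.1134, 0.2002, 0.1312, 0.2061, 0.1953, 0.1538]
t=3: π = [0.1141, 0.1995, 0.1332, 0.2044, 0.1952, 0.1536]
t=4: π = [0.1139, 0.1997, 0.1330, 0.2043, 0.1952, 0.1540]

π = [0.1139, 0.1997, 0.1330, 0.2043, 0.1952, 0.1540]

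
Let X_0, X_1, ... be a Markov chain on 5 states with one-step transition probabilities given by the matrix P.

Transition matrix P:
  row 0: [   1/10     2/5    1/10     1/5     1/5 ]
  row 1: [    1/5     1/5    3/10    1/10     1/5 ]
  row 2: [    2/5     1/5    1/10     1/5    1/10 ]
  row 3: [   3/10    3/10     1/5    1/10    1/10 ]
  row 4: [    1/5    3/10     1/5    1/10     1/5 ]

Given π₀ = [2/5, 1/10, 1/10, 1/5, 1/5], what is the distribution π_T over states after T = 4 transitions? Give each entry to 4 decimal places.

t=0: π = [0.4000, 0.1000, 0.1000, 0.2000, 0.2000]
t=1: π = [0.2000, 0.3200, 0.1600, 0.1500, 0.1700]
t=2: π = [0.2270, 0.2720, 0.1960, 0.1360, 0.1690]
t=3: π = [0.2301, 0.2759, 0.1849, 0.1423, 0.1668]
t=4: π = [0.2282, 0.2769, 0.1861, 0.1415, 0.1673]

π = [0.2282, 0.2769, 0.1861, 0.1415, 0.1673]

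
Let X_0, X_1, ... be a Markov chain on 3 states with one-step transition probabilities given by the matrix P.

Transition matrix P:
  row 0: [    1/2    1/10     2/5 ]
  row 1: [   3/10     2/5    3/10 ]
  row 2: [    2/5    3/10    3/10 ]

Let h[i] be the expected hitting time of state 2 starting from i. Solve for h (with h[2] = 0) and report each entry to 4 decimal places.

h = [2.5926, 2.9630, 0.0000]

First-step conditioning: h[2] = 0; for i ≠ 2, h[i] = 1 + Σ_k P[i][k]·h[k].
  h[0] = 1 + 1/2·h[0] + 1/10·h[1]
  h[1] = 1 + 3/10·h[0] + 2/5·h[1]
Solving the 2×2 linear system over states ≠ 2 gives exactly h = [70/27, 80/27, 0] (h[2] = 0 is the target).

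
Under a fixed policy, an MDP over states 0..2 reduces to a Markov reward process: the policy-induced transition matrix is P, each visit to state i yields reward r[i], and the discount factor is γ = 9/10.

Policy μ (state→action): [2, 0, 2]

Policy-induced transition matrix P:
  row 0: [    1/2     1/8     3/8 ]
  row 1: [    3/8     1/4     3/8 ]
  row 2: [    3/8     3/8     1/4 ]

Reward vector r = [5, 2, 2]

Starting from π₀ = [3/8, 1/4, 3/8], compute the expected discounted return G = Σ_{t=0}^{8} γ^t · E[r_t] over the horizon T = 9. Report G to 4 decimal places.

G = 19.9465

t=0: π = [0.3750, 0.2500, 0.3750], E[r] = 3.1250, γ^t·E[r] = 3.125000, running G = 3.125000
t=1: π = [0.4219, 0.2500, 0.3281], E[r] = 3.2656, γ^t·E[r] = 2.939063, running G = 6.064063
t=2: π = [0.4277, 0.2383, 0.3340], E[r] = 3.2832, γ^t·E[r] = 2.659395, running G = 8.723457
t=3: π = [0.4285, 0.2383, 0.3333], E[r] = 3.2854, γ^t·E[r] = 2.395057, running G = 11.118514
t=4: π = [0.4286, 0.2381, 0.3333], E[r] = 3.2857, γ^t·E[r] = 2.155731, running G = 13.274245
t=5: π = [0.4286, 0.2381, 0.3333], E[r] = 3.2857, γ^t·E[r] = 1.940179, running G = 15.214424
t=6: π = [0.4286, 0.2381, 0.3333], E[r] = 3.2857, γ^t·E[r] = 1.746163, running G = 16.960587
t=7: π = [0.4286, 0.2381, 0.3333], E[r] = 3.2857, γ^t·E[r] = 1.571547, running G = 18.532134
t=8: π = [0.4286, 0.2381, 0.3333], E[r] = 3.2857, γ^t·E[r] = 1.414392, running G = 19.946526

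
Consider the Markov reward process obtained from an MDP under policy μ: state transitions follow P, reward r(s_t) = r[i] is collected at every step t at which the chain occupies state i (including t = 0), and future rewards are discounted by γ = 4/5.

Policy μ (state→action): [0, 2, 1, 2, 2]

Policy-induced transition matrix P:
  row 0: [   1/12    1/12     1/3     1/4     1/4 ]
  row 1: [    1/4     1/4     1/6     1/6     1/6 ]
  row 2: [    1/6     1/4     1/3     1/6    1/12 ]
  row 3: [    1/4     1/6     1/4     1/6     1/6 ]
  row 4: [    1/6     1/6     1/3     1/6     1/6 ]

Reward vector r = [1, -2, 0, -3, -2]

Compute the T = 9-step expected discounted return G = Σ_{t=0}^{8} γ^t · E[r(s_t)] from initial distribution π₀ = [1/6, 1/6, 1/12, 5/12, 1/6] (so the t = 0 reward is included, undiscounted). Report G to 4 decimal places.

G = -5.2649

t=0: π = [0.1667, 0.1667, 0.0833, 0.4167, 0.1667], E[r] = -1.7500, γ^t·E[r] = -1.750000, running G = -1.750000
t=1: π = [0.2014, 0.1736, 0.2708, 0.1806, 0.1736], E[r] = -1.0347, γ^t·E[r] = -0.827778, running G = -2.577778
t=2: π = [0.1794, 0.1869, 0.2894, 0.1834, 0.1609], E[r] = -1.0666, γ^t·E[r] = -0.682593, running G = -3.260370
t=3: π = [0.1826, 0.1914, 0.2869, 0.1816, 0.1575], E[r] = -1.0601, γ^t·E[r] = -0.542765, running G = -3.803136
t=4: π = [0.1825, 0.1913, 0.2863, 0.1819, 0.1580], E[r] = -1.0617, γ^t·E[r] = -0.434863, running G = -4.237998
t=5: π = [0.1826, 0.1913, 0.2863, 0.1819, 0.1580], E[r] = -1.0616, γ^t·E[r] = -0.347875, running G = -4.585874
t=6: π = [0.1825, 0.1912, 0.2863, 0.1819, 0.1580], E[r] = -1.0616, γ^t·E[r] = -0.278301, running G = -4.864174
t=7: π = [0.1825, 0.1913, 0.2863, 0.1819, 0.1580], E[r] = -1.0616, γ^t·E[r] = -0.222640, running G = -5.086814
t=8: π = [0.1825, 0.1913, 0.2863, 0.1819, 0.1580], E[r] = -1.0616, γ^t·E[r] = -0.178112, running G = -5.264926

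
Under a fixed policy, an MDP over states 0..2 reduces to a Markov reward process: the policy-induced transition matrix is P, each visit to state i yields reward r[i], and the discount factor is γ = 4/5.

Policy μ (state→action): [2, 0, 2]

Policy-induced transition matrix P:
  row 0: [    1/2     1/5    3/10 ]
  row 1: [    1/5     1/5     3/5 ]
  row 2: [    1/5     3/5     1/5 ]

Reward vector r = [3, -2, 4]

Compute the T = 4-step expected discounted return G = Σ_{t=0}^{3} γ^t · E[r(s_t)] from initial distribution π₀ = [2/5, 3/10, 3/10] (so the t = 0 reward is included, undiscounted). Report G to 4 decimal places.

G = 5.1010

t=0: π = [0.4000, 0.3000, 0.3000], E[r] = 1.8000, γ^t·E[r] = 1.800000, running G = 1.800000
t=1: π = [0.3200, 0.3200, 0.3600], E[r] = 1.7600, γ^t·E[r] = 1.408000, running G = 3.208000
t=2: π = [0.2960, 0.3440, 0.3600], E[r] = 1.6400, γ^t·E[r] = 1.049600, running G = 4.257600
t=3: π = [0.2888, 0.3440, 0.3672], E[r] = 1.6472, γ^t·E[r] = 0.843366, running G = 5.100966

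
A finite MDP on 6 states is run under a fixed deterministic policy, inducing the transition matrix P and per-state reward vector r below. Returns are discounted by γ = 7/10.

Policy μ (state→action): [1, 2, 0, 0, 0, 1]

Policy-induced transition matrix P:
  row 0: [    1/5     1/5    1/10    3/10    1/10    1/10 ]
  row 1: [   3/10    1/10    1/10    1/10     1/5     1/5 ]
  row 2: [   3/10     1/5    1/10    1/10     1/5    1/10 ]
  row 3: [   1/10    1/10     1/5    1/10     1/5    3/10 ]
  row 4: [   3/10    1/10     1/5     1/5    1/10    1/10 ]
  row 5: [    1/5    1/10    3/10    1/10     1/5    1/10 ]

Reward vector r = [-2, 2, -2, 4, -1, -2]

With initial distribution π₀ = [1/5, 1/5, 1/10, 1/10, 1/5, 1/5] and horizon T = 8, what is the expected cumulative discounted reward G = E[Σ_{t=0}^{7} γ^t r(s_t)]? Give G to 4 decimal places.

t=0: π = [0.2000, 0.2000, 0.1000, 0.1000, 0.2000, 0.2000], E[r] = -0.4000, γ^t·E[r] = -0.400000, running G = -0.400000
t=1: π = [0.2400, 0.1300, 0.1700, 0.1600, 0.1600, 0.1400], E[r] = -0.3600, γ^t·E[r] = -0.252000, running G = -0.652000
t=2: π = [0.2300, 0.1410, 0.1600, 0.1640, 0.1600, 0.1450], E[r] = -0.2920, γ^t·E[r] = -0.143080, running G = -0.795080
t=3: π = [0.2297, 0.1390, 0.1614, 0.1620, 0.1610, 0.1469], E[r] = -0.3110, γ^t·E[r] = -0.106673, running G = -0.901753
t=4: π = [0.2299, 0.1391, 0.1617, 0.1620, 0.1609, 0.1463], E[r] = -0.3104, γ^t·E[r] = -0.074525, running G = -0.976278
t=5: π = [0.2300, 0.1392, 0.1616, 0.1621, 0.1609, 0.1463], E[r] = -0.3100, γ^t·E[r] = -0.052094, running G = -1.028371
t=6: π = [0.2300, 0.1392, 0.1616, 0.1621, 0.1609, 0.1463], E[r] = -0.3100, γ^t·E[r] = -0.036468, running G = -1.064839
t=7: π = [0.2300, 0.1392, 0.1616, 0.1621, 0.1609, 0.1463], E[r] = -0.3100, γ^t·E[r] = -0.025529, running G = -1.090368

G = -1.0904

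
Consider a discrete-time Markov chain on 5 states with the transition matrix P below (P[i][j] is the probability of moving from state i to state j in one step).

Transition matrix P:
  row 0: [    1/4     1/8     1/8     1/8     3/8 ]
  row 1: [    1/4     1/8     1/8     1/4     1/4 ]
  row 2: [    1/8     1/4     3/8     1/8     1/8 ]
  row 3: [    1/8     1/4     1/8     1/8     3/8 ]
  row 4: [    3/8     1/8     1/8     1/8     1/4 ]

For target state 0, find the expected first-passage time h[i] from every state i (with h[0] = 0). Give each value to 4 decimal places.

First-step conditioning: h[0] = 0; for i ≠ 0, h[i] = 1 + Σ_k P[i][k]·h[k].
  h[1] = 1 + 1/8·h[1] + 1/8·h[2] + 1/4·h[3] + 1/4·h[4]
  h[2] = 1 + 1/4·h[1] + 3/8·h[2] + 1/8·h[3] + 1/8·h[4]
  h[3] = 1 + 1/4·h[1] + 1/8·h[2] + 1/8·h[3] + 3/8·h[4]
  h[4] = 1 + 1/8·h[1] + 1/8·h[2] + 1/8·h[3] + 1/4·h[4]
Solving the 4×4 linear system over states ≠ 0 gives exactly h = [0, 876/209, 1028/209, 960/209, 756/209] (h[0] = 0 is the target).

h = [0.0000, 4.1914, 4.9187, 4.5933, 3.6172]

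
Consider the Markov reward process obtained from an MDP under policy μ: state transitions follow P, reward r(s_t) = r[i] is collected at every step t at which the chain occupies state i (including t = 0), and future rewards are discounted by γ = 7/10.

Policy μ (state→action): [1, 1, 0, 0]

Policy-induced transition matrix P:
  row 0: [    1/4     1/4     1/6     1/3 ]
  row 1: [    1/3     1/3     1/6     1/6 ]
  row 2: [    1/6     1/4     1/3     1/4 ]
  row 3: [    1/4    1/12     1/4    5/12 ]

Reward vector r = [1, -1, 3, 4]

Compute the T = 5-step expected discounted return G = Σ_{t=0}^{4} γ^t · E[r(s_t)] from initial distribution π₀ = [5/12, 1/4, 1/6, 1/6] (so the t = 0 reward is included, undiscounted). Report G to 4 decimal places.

G = 4.6578

t=0: π = [0.4167, 0.2500, 0.1667, 0.1667], E[r] = 1.3333, γ^t·E[r] = 1.333333, running G = 1.333333
t=1: π = [0.2569, 0.2431, 0.2083, 0.2917], E[r] = 1.8056, γ^t·E[r] = 1.263889, running G = 2.597222
t=2: π = [0.2529, 0.2216, 0.2257, 0.2998], E[r] = 1.9074, γ^t·E[r] = 0.934630, running G = 3.531852
t=3: π = [0.2497, 0.2185, 0.2293, 0.3026], E[r] = 1.9292, γ^t·E[r] = 0.661717, running G = 4.193569
t=4: π = [0.2491, 0.2178, 0.2301, 0.3030], E[r] = 1.9337, γ^t·E[r] = 0.464279, running G = 4.657848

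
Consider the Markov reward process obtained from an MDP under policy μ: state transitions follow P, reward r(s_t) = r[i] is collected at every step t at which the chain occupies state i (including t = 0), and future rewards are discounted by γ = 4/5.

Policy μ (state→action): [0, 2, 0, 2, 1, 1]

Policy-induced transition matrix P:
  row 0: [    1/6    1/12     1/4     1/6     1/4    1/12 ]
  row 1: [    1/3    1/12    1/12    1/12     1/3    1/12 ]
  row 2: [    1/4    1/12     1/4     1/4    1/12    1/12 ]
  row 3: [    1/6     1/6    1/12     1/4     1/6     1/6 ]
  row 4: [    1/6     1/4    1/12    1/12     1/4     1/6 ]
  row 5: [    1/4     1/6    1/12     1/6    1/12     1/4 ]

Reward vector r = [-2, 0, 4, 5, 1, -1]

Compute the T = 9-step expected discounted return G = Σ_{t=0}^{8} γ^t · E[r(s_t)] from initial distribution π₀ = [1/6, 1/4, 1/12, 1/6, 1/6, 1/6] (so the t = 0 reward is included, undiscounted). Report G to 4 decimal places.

t=0: π = [0.1667, 0.2500, 0.0833, 0.1667, 0.1667, 0.1667], E[r] = 0.8333, γ^t·E[r] = 0.833333, running G = 0.833333
t=1: π = [0.2292, 0.1389, 0.1250, 0.1528, 0.2153, 0.1389], E[r] = 0.8819, γ^t·E[r] = 0.705556, running G = 1.538889
t=2: π = [0.2118, 0.1435, 0.1424, 0.1603, 0.2049, 0.1372], E[r] = 1.0150, γ^t·E[r] = 0.649630, running G = 2.188519
t=3: π = [0.2139, 0.1423, 0.1424, 0.1629, 0.2020, 0.1366], E[r] = 1.0214, γ^t·E[r] = 0.522938, running G = 2.711457
t=4: π = [0.2136, 0.1420, 0.1427, 0.1634, 0.2018, 0.1365], E[r] = 1.0259, γ^t·E[r] = 0.420212, running G = 3.131669
t=5: π = [0.2136, 0.1420, 0.1427, 0.1635, 0.2017, 0.1365], E[r] = 1.0265, γ^t·E[r] = 0.336368, running G = 3.468037
t=6: π = [0.2136, 0.1420, 0.1427, 0.1636, 0.2017, 0.1365], E[r] = 1.0266, γ^t·E[r] = 0.269113, running G = 3.737150
t=7: π = [0.2136, 0.1419, 0.1427, 0.1636, 0.2017, 0.1365], E[r] = 1.0266, γ^t·E[r] = 0.215294, running G = 3.952444
t=8: π = [0.2136, 0.1419, 0.1427, 0.1636, 0.2017, 0.1365], E[r] = 1.0266, γ^t·E[r] = 0.172235, running G = 4.124679

G = 4.1247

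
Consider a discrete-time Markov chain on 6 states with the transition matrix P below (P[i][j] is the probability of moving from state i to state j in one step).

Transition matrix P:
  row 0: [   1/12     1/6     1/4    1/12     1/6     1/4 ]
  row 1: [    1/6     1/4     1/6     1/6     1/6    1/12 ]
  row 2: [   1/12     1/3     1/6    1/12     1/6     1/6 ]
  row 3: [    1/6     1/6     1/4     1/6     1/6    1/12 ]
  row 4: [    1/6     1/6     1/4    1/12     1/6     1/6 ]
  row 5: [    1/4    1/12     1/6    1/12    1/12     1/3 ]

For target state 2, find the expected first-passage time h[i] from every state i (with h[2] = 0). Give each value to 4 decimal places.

First-step conditioning: h[2] = 0; for i ≠ 2, h[i] = 1 + Σ_k P[i][k]·h[k].
  h[0] = 1 + 1/12·h[0] + 1/6·h[1] + 1/12·h[3] + 1/6·h[4] + 1/4·h[5]
  h[1] = 1 + 1/6·h[0] + 1/4·h[1] + 1/6·h[3] + 1/6·h[4] + 1/12·h[5]
  h[3] = 1 + 1/6·h[0] + 1/6·h[1] + 1/6·h[3] + 1/6·h[4] + 1/12·h[5]
  h[4] = 1 + 1/6·h[0] + 1/6·h[1] + 1/12·h[3] + 1/6·h[4] + 1/6·h[5]
  h[5] = 1 + 1/4·h[0] + 1/12·h[1] + 1/12·h[3] + 1/12·h[4] + 1/3·h[5]
Solving the 5×5 linear system over states ≠ 2 gives exactly h = [186756/40883, 200592/40883, 0, 183876/40883, 185436/40883, 202596/40883] (h[2] = 0 is the target).

h = [4.5681, 4.9065, 0.0000, 4.4976, 4.5358, 4.9555]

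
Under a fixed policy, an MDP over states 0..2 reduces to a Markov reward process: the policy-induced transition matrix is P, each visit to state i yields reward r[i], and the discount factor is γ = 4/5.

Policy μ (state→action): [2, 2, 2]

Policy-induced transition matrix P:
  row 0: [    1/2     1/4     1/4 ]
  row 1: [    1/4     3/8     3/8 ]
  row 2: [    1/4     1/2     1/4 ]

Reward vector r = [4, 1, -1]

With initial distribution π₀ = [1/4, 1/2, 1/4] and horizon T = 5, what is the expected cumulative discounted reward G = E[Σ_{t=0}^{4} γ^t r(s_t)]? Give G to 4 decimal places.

t=0: π = [0.2500, 0.5000, 0.2500], E[r] = 1.2500, γ^t·E[r] = 1.250000, running G = 1.250000
t=1: π = [0.3125, 0.3750, 0.3125], E[r] = 1.3125, γ^t·E[r] = 1.050000, running G = 2.300000
t=2: π = [0.3281, 0.3750, 0.2969], E[r] = 1.3906, γ^t·E[r] = 0.890000, running G = 3.190000
t=3: π = [0.3320, 0.3711, 0.2969], E[r] = 1.4023, γ^t·E[r] = 0.718000, running G = 3.908000
t=4: π = [0.3330, 0.3706, 0.2964], E[r] = 1.4063, γ^t·E[r] = 0.576000, running G = 4.484000

G = 4.4840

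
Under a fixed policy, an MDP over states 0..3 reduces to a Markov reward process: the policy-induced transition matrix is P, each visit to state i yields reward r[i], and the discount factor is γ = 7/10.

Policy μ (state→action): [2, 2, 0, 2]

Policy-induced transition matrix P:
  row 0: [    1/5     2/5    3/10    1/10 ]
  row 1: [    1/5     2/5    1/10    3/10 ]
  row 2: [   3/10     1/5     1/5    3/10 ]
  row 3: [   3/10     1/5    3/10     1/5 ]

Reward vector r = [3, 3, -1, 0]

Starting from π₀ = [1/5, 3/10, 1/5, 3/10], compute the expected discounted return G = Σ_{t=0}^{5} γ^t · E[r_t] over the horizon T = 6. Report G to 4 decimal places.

t=0: π = [0.2000, 0.3000, 0.2000, 0.3000], E[r] = 1.3000, γ^t·E[r] = 1.300000, running G = 1.300000
t=1: π = [0.2500, 0.3000, 0.2200, 0.2300], E[r] = 1.4300, γ^t·E[r] = 1.001000, running G = 2.301000
t=2: π = [0.2450, 0.3100, 0.2180, 0.2270], E[r] = 1.4470, γ^t·E[r] = 0.709030, running G = 3.010030
t=3: π = [0.2445, 0.3110, 0.2162, 0.2283], E[r] = 1.4503, γ^t·E[r] = 0.497453, running G = 3.507483
t=4: π = [0.2445, 0.3111, 0.2162, 0.2283], E[r] = 1.4505, γ^t·E[r] = 0.348258, running G = 3.855741
t=5: π = [0.2444, 0.3111, 0.2162, 0.2283], E[r] = 1.4505, γ^t·E[r] = 0.243786, running G = 4.099527

G = 4.0995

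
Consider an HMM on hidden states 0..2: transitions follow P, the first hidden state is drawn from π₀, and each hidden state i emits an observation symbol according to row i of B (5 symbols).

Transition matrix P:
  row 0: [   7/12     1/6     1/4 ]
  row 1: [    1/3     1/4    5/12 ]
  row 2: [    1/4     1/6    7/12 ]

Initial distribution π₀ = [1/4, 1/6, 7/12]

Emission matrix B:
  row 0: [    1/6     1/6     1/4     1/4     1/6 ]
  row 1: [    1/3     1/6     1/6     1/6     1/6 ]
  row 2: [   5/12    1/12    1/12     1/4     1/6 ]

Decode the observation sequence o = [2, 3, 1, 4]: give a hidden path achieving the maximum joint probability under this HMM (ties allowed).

t=0: δ = [6.250e-02, 2.778e-02, 4.861e-02]  (obs o_0=2)
t=1: δ = [9.115e-03, 1.736e-03, 7.089e-03]  ψ = [0, 0, 2]  (obs o_1=3)
t=2: δ = [8.861e-04, 2.532e-04, 3.446e-04]  ψ = [0, 0, 2]  (obs o_2=1)
t=3: δ = [8.615e-05, 2.462e-05, 3.692e-05]  ψ = [0, 0, 0]  (obs o_3=4)
backtrack: best end state = 0; path = [0, 0, 0, 0]

path = [0, 0, 0, 0]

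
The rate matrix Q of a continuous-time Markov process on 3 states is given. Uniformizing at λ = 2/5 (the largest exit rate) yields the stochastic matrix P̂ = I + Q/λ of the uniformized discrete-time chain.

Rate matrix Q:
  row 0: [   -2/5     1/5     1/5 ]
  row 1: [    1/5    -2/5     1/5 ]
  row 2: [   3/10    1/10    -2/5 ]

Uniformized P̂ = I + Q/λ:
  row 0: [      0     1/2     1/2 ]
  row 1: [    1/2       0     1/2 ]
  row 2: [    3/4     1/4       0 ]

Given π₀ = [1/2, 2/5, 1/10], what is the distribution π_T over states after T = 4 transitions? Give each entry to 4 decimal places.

t=0: π = [0.5000, 0.4000, 0.1000]
t=1: π = [0.2750, 0.2750, 0.4500]
t=2: π = [0.4750, 0.2500, 0.2750]
t=3: π = [0.3313, 0.3063, 0.3625]
t=4: π = [0.4250, 0.2563, 0.3188]

π = [0.4250, 0.2563, 0.3188]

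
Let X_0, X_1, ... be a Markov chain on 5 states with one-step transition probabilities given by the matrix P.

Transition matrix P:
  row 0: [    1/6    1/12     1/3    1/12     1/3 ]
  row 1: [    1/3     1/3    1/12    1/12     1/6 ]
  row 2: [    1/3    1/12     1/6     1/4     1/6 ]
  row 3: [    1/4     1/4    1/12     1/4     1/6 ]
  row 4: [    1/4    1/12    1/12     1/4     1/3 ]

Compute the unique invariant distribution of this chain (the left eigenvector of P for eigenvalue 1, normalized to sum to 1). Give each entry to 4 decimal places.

Balance equations π_j = Σ_i π_i·P[i][j]:
  π_0 = 1/6·π_0 + 1/3·π_1 + 1/3·π_2 + 1/4·π_3 + 1/4·π_4
  π_1 = 1/12·π_0 + 1/3·π_1 + 1/12·π_2 + 1/4·π_3 + 1/12·π_4
  π_2 = 1/3·π_0 + 1/12·π_1 + 1/6·π_2 + 1/12·π_3 + 1/12·π_4
  π_3 = 1/12·π_0 + 1/12·π_1 + 1/4·π_2 + 1/4·π_3 + 1/4·π_4
  normalize: π_0 + π_1 + π_2 + π_3 + π_4 = 1
Solving the linear system gives exactly π = [2003/7862, 596/3931, 1261/7862, 1433/7862, 1973/7862].

π = [0.2548, 0.1516, 0.1604, 0.1823, 0.2510]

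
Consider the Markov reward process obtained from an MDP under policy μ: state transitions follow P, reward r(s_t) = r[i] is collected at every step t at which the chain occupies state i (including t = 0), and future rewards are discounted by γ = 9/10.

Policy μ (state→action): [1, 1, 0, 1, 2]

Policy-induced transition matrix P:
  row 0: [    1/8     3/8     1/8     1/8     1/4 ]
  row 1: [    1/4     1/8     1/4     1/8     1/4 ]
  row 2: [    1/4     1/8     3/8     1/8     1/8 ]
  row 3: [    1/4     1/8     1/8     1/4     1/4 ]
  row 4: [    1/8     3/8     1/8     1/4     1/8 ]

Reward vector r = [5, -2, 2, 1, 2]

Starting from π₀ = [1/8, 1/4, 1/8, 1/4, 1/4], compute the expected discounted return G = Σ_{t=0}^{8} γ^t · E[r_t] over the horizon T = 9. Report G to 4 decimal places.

t=0: π = [0.1250, 0.2500, 0.1250, 0.2500, 0.2500], E[r] = 1.1250, γ^t·E[r] = 1.125000, running G = 1.125000
t=1: π = [0.2031, 0.2188, 0.1875, 0.1875, 0.2031], E[r] = 1.5469, γ^t·E[r] = 1.392188, running G = 2.517188
t=2: π = [0.1992, 0.2266, 0.1992, 0.1738, 0.2012], E[r] = 1.5176, γ^t·E[r] = 1.229238, running G = 3.746426
t=3: π = [0.2000, 0.2251, 0.2031, 0.1719, 0.2000], E[r] = 1.5276, γ^t·E[r] = 1.113612, running G = 4.860037
t=4: π = [0.2000, 0.2250, 0.2039, 0.1715, 0.1996], E[r] = 1.5287, γ^t·E[r] = 1.002951, running G = 5.862989
t=5: π = [0.2000, 0.2249, 0.2041, 0.1714, 0.1996], E[r] = 1.5291, γ^t·E[r] = 0.902933, running G = 6.765922
t=6: π = [0.2000, 0.2249, 0.2041, 0.1714, 0.1995], E[r] = 1.5292, γ^t·E[r] = 0.812666, running G = 7.578588
t=7: π = [0.2001, 0.2249, 0.2041, 0.1714, 0.1995], E[r] = 1.5292, γ^t·E[r] = 0.731410, running G = 8.309998
t=8: π = [0.2001, 0.2249, 0.2041, 0.1714, 0.1995], E[r] = 1.5292, γ^t·E[r] = 0.658270, running G = 8.968269

G = 8.9683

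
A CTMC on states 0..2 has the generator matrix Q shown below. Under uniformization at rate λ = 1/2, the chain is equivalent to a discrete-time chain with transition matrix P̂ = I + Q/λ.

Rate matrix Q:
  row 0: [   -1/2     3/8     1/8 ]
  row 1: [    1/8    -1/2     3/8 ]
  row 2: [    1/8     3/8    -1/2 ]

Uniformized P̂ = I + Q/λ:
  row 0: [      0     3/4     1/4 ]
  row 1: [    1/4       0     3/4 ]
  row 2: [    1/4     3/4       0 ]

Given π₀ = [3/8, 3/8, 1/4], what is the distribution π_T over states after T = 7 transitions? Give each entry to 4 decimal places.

π = [0.2000, 0.4357, 0.3643]

t=0: π = [0.3750, 0.3750, 0.2500]
t=1: π = [0.1563, 0.4688, 0.3750]
t=2: π = [0.2109, 0.3984, 0.3906]
t=3: π = [0.1973, 0.4512, 0.3516]
t=4: π = [0.2007, 0.4116, 0.3877]
t=5: π = [0.1998, 0.4413, 0.3589]
t=6: π = [0.2000, 0.4190, 0.3809]
t=7: π = [0.2000, 0.4357, 0.3643]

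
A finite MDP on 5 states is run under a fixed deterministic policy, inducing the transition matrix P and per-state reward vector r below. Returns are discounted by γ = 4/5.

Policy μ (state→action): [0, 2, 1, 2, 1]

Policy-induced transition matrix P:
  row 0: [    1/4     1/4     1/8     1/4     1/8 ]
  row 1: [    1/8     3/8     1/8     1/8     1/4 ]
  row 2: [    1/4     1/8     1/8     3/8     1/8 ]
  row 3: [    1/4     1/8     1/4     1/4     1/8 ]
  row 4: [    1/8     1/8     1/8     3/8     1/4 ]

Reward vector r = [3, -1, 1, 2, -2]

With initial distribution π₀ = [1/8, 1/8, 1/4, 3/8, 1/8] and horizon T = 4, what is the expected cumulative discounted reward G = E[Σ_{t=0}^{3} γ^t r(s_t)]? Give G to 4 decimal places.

G = 2.6283

t=0: π = [0.1250, 0.1250, 0.2500, 0.3750, 0.1250], E[r] = 1.0000, γ^t·E[r] = 1.000000, running G = 1.000000
t=1: π = [0.2188, 0.1719, 0.1719, 0.2813, 0.1563], E[r] = 0.9063, γ^t·E[r] = 0.725000, running G = 1.725000
t=2: π = [0.2090, 0.1953, 0.1602, 0.2695, 0.1660], E[r] = 0.7988, γ^t·E[r] = 0.511250, running G = 2.236250
t=3: π = [0.2048, 0.2000, 0.1587, 0.2664, 0.1702], E[r] = 0.7656, γ^t·E[r] = 0.392000, running G = 2.628250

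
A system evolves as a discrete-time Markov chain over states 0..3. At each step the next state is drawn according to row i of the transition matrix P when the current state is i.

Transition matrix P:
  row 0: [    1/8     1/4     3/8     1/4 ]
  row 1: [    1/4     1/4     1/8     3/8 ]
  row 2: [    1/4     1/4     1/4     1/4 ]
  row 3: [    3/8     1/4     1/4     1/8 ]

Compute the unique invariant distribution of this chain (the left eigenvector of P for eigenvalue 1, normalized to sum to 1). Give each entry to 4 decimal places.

π = [0.2500, 0.2500, 0.2500, 0.2500]

Balance equations π_j = Σ_i π_i·P[i][j]:
  π_0 = 1/8·π_0 + 1/4·π_1 + 1/4·π_2 + 3/8·π_3
  π_1 = 1/4·π_0 + 1/4·π_1 + 1/4·π_2 + 1/4·π_3
  π_2 = 3/8·π_0 + 1/8·π_1 + 1/4·π_2 + 1/4·π_3
  normalize: π_0 + π_1 + π_2 + π_3 = 1
Solving the linear system gives exactly π = [1/4, 1/4, 1/4, 1/4].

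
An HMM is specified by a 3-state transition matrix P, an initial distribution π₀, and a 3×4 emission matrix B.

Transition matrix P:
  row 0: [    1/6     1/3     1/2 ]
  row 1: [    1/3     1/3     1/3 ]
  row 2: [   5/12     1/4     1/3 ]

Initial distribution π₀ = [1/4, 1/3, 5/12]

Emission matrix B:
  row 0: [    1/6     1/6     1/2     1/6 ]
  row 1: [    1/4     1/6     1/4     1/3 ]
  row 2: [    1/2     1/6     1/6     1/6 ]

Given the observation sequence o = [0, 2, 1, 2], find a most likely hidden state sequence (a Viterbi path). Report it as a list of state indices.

path = [2, 0, 2, 0]

t=0: δ = [4.167e-02, 8.333e-02, 2.083e-01]  (obs o_0=0)
t=1: δ = [4.340e-02, 1.302e-02, 1.157e-02]  ψ = [2, 2, 2]  (obs o_1=2)
t=2: δ = [1.206e-03, 2.411e-03, 3.617e-03]  ψ = [0, 0, 0]  (obs o_2=1)
t=3: δ = [7.535e-04, 2.261e-04, 2.009e-04]  ψ = [2, 2, 2]  (obs o_3=2)
backtrack: best end state = 0; path = [2, 0, 2, 0]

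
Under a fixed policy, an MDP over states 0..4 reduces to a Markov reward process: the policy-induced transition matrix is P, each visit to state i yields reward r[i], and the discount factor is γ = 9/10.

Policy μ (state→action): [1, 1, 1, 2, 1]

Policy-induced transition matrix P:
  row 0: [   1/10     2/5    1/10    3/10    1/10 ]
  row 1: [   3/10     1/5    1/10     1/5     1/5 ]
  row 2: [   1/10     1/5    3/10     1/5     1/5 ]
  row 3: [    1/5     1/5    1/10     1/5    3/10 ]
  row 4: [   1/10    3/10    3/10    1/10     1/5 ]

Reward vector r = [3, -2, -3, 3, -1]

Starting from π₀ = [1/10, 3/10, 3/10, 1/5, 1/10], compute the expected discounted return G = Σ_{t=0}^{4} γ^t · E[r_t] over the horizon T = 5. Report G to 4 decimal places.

t=0: π = [0.1000, 0.3000, 0.3000, 0.2000, 0.1000], E[r] = -0.7000, γ^t·E[r] = -0.700000, running G = -0.700000
t=1: π = [0.1800, 0.2300, 0.1800, 0.2000, 0.2100], E[r] = -0.0700, γ^t·E[r] = -0.063000, running G = -0.763000
t=2: π = [0.1660, 0.2570, 0.1780, 0.1970, 0.2020], E[r] = -0.1610, γ^t·E[r] = -0.130410, running G = -0.893410
t=3: π = [0.1711, 0.2534, 0.1760, 0.1964, 0.2031], E[r] = -0.1354, γ^t·E[r] = -0.098707, running G = -0.992117
t=4: π = [0.1703, 0.2545, 0.1758, 0.1968, 0.2025], E[r] = -0.1377, γ^t·E[r] = -0.090338, running G = -1.082455

G = -1.0825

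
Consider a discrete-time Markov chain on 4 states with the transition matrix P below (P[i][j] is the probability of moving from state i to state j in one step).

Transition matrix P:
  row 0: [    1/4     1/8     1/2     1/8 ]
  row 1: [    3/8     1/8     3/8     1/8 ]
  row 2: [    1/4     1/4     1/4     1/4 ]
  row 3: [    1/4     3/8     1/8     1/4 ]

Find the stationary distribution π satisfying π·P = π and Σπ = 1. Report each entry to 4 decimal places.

π = [0.2766, 0.2125, 0.3221, 0.1889]

Balance equations π_j = Σ_i π_i·P[i][j]:
  π_0 = 1/4·π_0 + 3/8·π_1 + 1/4·π_2 + 1/4·π_3
  π_1 = 1/8·π_0 + 1/8·π_1 + 1/4·π_2 + 3/8·π_3
  π_2 = 1/2·π_0 + 3/8·π_1 + 1/4·π_2 + 1/8·π_3
  normalize: π_0 + π_1 + π_2 + π_3 = 1
Solving the linear system gives exactly π = [164/593, 126/593, 191/593, 112/593].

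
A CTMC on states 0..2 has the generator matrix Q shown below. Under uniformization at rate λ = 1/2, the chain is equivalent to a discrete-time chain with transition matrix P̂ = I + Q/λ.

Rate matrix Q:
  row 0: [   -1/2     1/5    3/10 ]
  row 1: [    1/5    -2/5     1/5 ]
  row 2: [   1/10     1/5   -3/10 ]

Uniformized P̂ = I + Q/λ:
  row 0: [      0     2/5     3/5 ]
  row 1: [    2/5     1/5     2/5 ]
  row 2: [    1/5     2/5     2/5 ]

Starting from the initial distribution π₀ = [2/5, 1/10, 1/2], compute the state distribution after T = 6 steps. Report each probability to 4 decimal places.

t=0: π = [0.4000, 0.1000, 0.5000]
t=1: π = [0.1400, 0.3800, 0.4800]
t=2: π = [0.2480, 0.3240, 0.4280]
t=3: π = [0.2152, 0.3352, 0.4496]
t=4: π = [0.2240, 0.3330, 0.4430]
t=5: π = [0.2218, 0.3334, 0.4448]
t=6: π = [0.2223, 0.3333, 0.4444]

π = [0.2223, 0.3333, 0.4444]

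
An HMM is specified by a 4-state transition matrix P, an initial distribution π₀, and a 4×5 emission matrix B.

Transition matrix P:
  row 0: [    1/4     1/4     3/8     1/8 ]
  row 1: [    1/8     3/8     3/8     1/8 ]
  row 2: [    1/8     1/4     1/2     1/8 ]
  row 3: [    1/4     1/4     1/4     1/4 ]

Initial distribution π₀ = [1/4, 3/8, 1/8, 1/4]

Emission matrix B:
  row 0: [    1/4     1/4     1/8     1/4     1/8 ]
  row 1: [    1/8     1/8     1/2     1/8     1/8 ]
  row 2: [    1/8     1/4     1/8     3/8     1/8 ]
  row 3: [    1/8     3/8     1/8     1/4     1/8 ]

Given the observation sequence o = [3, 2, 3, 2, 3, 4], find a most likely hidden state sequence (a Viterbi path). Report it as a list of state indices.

t=0: δ = [6.250e-02, 4.688e-02, 4.688e-02, 6.250e-02]  (obs o_0=3)
t=1: δ = [1.953e-03, 8.789e-03, 2.930e-03, 1.953e-03]  ψ = [0, 1, 0, 3]  (obs o_1=2)
t=2: δ = [2.747e-04, 4.120e-04, 1.236e-03, 2.747e-04]  ψ = [1, 1, 1, 1]  (obs o_2=3)
t=3: δ = [1.931e-05, 1.545e-04, 7.725e-05, 1.931e-05]  ψ = [2, 2, 2, 2]  (obs o_3=2)
t=4: δ = [4.828e-06, 7.242e-06, 2.173e-05, 4.828e-06]  ψ = [1, 1, 1, 1]  (obs o_4=3)
t=5: δ = [3.395e-07, 6.789e-07, 1.358e-06, 3.395e-07]  ψ = [2, 2, 2, 2]  (obs o_5=4)
backtrack: best end state = 2; path = [1, 1, 2, 1, 2, 2]

path = [1, 1, 2, 1, 2, 2]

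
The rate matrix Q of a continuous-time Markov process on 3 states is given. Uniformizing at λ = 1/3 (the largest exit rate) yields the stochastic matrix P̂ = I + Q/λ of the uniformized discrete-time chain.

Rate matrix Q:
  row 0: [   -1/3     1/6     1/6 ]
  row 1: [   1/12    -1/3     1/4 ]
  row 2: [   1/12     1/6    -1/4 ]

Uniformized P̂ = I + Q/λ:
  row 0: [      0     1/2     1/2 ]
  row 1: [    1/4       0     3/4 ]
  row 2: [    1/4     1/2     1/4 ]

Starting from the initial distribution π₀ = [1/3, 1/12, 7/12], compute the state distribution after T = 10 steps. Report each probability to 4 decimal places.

π = [0.2000, 0.3331, 0.4669]

t=0: π = [0.3333, 0.0833, 0.5833]
t=1: π = [0.1667, 0.4583, 0.3750]
t=2: π = [0.2083, 0.2708, 0.5208]
t=3: π = [0.1979, 0.3646, 0.4375]
t=4: π = [0.2005, 0.3177, 0.4818]
t=5: π = [0.1999, 0.3411, 0.4590]
t=6: π = [0.2000, 0.3294, 0.4705]
t=7: π = [0.2000, 0.3353, 0.4647]
t=8: π = [0.2000, 0.3324, 0.4676]
t=9: π = [0.2000, 0.3338, 0.4662]
t=10: π = [0.2000, 0.3331, 0.4669]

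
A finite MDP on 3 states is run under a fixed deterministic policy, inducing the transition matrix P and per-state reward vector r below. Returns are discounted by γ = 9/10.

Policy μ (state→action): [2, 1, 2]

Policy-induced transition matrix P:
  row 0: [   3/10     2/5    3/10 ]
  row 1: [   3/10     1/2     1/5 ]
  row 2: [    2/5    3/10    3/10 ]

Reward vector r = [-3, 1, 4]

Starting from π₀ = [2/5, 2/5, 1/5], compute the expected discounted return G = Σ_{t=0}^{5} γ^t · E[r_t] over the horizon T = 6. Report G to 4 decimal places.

t=0: π = [0.4000, 0.4000, 0.2000], E[r] = 0.0000, γ^t·E[r] = 0.000000, running G = 0.000000
t=1: π = [0.3200, 0.4200, 0.2600], E[r] = 0.5000, γ^t·E[r] = 0.450000, running G = 0.450000
t=2: π = [0.3260, 0.4160, 0.2580], E[r] = 0.4700, γ^t·E[r] = 0.380700, running G = 0.830700
t=3: π = [0.3258, 0.4158, 0.2584], E[r] = 0.4720, γ^t·E[r] = 0.344088, running G = 1.174788
t=4: π = [0.3258, 0.4157, 0.2584], E[r] = 0.4719, γ^t·E[r] = 0.309614, running G = 1.484402
t=5: π = [0.3258, 0.4157, 0.2584], E[r] = 0.4719, γ^t·E[r] = 0.278658, running G = 1.763060

G = 1.7631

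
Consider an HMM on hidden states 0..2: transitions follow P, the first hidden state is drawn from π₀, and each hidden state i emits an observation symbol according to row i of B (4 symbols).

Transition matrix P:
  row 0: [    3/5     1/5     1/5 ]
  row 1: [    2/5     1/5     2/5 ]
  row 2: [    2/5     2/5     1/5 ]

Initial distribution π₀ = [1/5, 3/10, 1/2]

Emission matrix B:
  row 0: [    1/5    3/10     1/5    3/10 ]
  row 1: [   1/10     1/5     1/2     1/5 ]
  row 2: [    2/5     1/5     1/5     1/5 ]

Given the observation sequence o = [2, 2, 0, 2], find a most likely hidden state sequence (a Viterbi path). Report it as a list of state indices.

path = [2, 1, 2, 1]

t=0: δ = [4.000e-02, 1.500e-01, 1.000e-01]  (obs o_0=2)
t=1: δ = [1.200e-02, 2.000e-02, 1.200e-02]  ψ = [1, 2, 1]  (obs o_1=2)
t=2: δ = [1.600e-03, 4.800e-04, 3.200e-03]  ψ = [1, 2, 1]  (obs o_2=0)
t=3: δ = [2.560e-04, 6.400e-04, 1.280e-04]  ψ = [2, 2, 2]  (obs o_3=2)
backtrack: best end state = 1; path = [2, 1, 2, 1]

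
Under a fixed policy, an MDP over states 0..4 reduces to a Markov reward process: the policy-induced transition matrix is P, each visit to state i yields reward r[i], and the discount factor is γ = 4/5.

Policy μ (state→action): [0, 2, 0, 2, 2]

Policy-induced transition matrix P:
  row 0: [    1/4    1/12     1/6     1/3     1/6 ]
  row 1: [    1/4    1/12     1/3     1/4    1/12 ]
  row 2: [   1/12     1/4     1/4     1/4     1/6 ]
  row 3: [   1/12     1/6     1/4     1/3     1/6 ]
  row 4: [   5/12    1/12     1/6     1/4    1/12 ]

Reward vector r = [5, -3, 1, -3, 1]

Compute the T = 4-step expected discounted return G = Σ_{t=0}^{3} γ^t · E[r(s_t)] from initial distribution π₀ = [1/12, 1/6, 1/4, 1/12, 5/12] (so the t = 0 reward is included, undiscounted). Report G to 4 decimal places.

G = 0.7188

t=0: π = [0.0833, 0.1667, 0.2500, 0.0833, 0.4167], E[r] = 0.3333, γ^t·E[r] = 0.333333, running G = 0.333333
t=1: π = [0.2639, 0.1319, 0.2222, 0.2639, 0.1181], E[r] = 0.4722, γ^t·E[r] = 0.377778, running G = 0.711111
t=2: π = [0.1887, 0.1424, 0.2292, 0.2940, 0.1458], E[r] = 0.0093, γ^t·E[r] = 0.005926, running G = 0.717037
t=3: π = [0.1871, 0.1460, 0.2340, 0.2902, 0.1427], E[r] = 0.0035, γ^t·E[r] = 0.001778, running G = 0.718815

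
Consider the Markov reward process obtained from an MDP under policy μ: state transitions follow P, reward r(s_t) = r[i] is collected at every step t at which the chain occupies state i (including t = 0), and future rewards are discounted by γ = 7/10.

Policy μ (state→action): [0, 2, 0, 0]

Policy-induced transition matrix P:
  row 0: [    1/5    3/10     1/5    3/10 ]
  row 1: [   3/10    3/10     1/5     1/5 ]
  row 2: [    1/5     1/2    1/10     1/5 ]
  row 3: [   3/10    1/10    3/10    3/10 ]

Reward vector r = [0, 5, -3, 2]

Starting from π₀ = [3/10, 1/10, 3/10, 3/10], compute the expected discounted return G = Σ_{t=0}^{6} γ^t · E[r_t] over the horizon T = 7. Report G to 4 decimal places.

t=0: π = [0.3000, 0.1000, 0.3000, 0.3000], E[r] = 0.2000, γ^t·E[r] = 0.200000, running G = 0.200000
t=1: π = [0.2400, 0.3000, 0.2000, 0.2600], E[r] = 1.4200, γ^t·E[r] = 0.994000, running G = 1.194000
t=2: π = [0.2560, 0.2880, 0.2060, 0.2500], E[r] = 1.3220, γ^t·E[r] = 0.647780, running G = 1.841780
t=3: π = [0.2538, 0.2912, 0.2044, 0.2506], E[r] = 1.3440, γ^t·E[r] = 0.460992, running G = 2.302772
t=4: π = [0.2542, 0.2908, 0.2046, 0.2504], E[r] = 1.3408, γ^t·E[r] = 0.321931, running G = 2.624703
t=5: π = [0.2541, 0.2908, 0.2046, 0.2505], E[r] = 1.3414, γ^t·E[r] = 0.225442, running G = 2.850145
t=6: π = [0.2541, 0.2908, 0.2046, 0.2505], E[r] = 1.3413, γ^t·E[r] = 0.157799, running G = 3.007944

G = 3.0079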